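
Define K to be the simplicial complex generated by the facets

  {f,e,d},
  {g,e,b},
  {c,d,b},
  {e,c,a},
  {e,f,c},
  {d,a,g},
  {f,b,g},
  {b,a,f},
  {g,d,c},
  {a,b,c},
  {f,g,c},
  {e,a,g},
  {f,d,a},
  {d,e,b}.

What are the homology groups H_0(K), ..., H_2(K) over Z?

We work with the vertex ordering a < b < c < d < e < f < g. The simplices of K, each written with vertices in increasing order, are:

  0-simplices (7): a, b, c, d, e, f, g
  1-simplices (21): ab, ac, ad, ae, af, ag, bc, bd, be, bf, bg, cd, ce, cf, cg, de, df, dg, ef, eg, fg
  2-simplices (14): abc, abf, ace, adf, adg, aeg, bcd, bde, beg, bfg, cdg, cef, cfg, def

Hence C_0 ≅ Z^7, C_1 ≅ Z^21, C_2 ≅ Z^14.

∂_1: C_1 → C_0 is given by ∂[p,q] = [q] − [p]. For instance
  ∂ef = f − e.
The resulting 7×21 matrix has rank 6, and its Smith normal form has invariant factors (1,1,1,1,1,1).

∂_2: C_2 → C_1 maps a triangle to the signed sum of its edges. For instance
  ∂adf = df − af + ad,
  ∂beg = eg − bg + be.
The resulting 21×14 matrix has rank 13, and its Smith normal form has invariant factors (1,1,1,1,1,1,1,1,1,1,1,1,1).

Now H_k = ker ∂_k / im ∂_{k+1}, so:

  H_0: rank C_0 − rank ∂_1 = 7 − 6 = 1, and the invariant factors of ∂_1 are all 1, so H_0 ≅ Z.
  H_1: rank ker ∂_1 − rank ∂_2 = (21 − 6) − 13 = 2, and the invariant factors of ∂_2 are all 1, so H_1 ≅ Z^2.
  H_2: rank ker ∂_2 − rank ∂_3 = (14 − 13) − 0 = 1, and there is no ∂_3, so H_2 ≅ Z.

H_0 ≅ Z,  H_1 ≅ Z^2,  H_2 ≅ Z.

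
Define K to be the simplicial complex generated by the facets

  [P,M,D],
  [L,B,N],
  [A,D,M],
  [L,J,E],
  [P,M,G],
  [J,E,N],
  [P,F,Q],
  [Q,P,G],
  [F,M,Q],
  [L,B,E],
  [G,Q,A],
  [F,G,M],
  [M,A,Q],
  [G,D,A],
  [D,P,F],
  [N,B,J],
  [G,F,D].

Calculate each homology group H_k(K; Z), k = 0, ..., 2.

H_0 ≅ Z^2,  H_1 ≅ Z ⊕ Z/2Z,  H_2 = 0.

We work with the vertex ordering A < B < D < E < F < G < J < L < M < N < P < Q. The simplices of K, each written with vertices in increasing order, are:

  0-simplices (12): A, B, D, E, F, G, J, L, M, N, P, Q
  1-simplices (28): AD, AG, AM, AQ, BE, BJ, BL, BN, DF, DG, DM, DP, EJ, EL, EN, FG, FM, FP, FQ, GM, GP, GQ, JL, JN, LN, MP, MQ, PQ
  2-simplices (17): ADG, ADM, AGQ, AMQ, BEL, BJN, BLN, DFG, DFP, DMP, EJL, EJN, FGM, FMQ, FPQ, GMP, GPQ

giving chain groups C_0 ≅ Z^12, C_1 ≅ Z^28, C_2 ≅ Z^17.

∂_1: C_1 → C_0 sends each edge [p,q] (with p < q) to q − p.
The 12×28 boundary matrix has rank 10 and Smith normal form diag(1,1,1,1,1,1,1,1,1,1).

The boundary map ∂_2: C_2 → C_1 sends each 2-simplex [p,q,r] to [q,r] − [p,r] + [p,q]. For instance
  ∂GPQ = PQ − GQ + GP,
  ∂BEL = EL − BL + BE.
The 28×17 boundary matrix has rank 17 and Smith normal form diag(1,1,1,1,1,1,1,1,1,1,1,1,1,1,1,1,2).

Now H_k = ker ∂_k / im ∂_{k+1}, so:

  H_0: rank C_0 − rank ∂_1 = 12 − 10 = 2, and the invariant factors of ∂_1 are all 1, so H_0 = Z^2.
  H_1: rank ker ∂_1 − rank ∂_2 = (28 − 10) − 17 = 1, and ∂_2 has invariant factor 2 > 1, so H_1 = Z ⊕ Z/2Z.
  H_2: rank ker ∂_2 − rank ∂_3 = (17 − 17) − 0 = 0, and there is no ∂_3, so H_2 = 0.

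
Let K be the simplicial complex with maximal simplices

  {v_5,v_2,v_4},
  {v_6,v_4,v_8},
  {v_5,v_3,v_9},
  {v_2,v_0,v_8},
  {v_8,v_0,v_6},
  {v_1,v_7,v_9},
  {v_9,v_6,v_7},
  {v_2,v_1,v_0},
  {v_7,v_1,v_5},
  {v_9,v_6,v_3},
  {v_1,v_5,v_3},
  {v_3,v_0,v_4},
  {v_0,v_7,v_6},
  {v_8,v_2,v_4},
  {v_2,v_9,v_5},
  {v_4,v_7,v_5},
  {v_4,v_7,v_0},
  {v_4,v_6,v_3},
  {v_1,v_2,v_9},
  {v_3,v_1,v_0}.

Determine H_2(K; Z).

H_2 = 0.

Take the total order v_0 < v_1 < v_2 < v_3 < v_4 < v_5 < v_6 < v_7 < v_8 < v_9 on the vertex set. Then K (dimension 2) consists of the simplices:

  0-simplices (10): [v_0], [v_1], [v_2], [v_3], [v_4], [v_5], [v_6], [v_7], [v_8], [v_9]
  1-simplices (30): (30 of them)
  2-simplices (20): (20 of them)

so the chain groups are C_0 ≅ Z^10, C_1 ≅ Z^30, C_2 ≅ Z^20.

The boundary map ∂_1: C_1 → C_0 sends each edge [p,q] (with p < q) to q − p.
The resulting 10×30 matrix has rank 9, and its Smith normal form has invariant factors (1,1,1,1,1,1,1,1,1).

The boundary map ∂_2: C_2 → C_1 sends each 2-simplex [p,q,r] to [q,r] − [p,r] + [p,q]. For instance
  ∂[v_0,v_1,v_3] = [v_1,v_3] − [v_0,v_3] + [v_0,v_1],
  ∂[v_0,v_4,v_7] = [v_4,v_7] − [v_0,v_7] + [v_0,v_4].
The 30×20 boundary matrix has rank 20 and Smith normal form diag(1,1,1,1,1,1,1,1,1,1,1,1,1,1,1,1,1,1,1,2).

Computing H_k = (kernel of ∂_k) / (image of ∂_{k+1}):

  H_2: rank ker ∂_2 − rank ∂_3 = (20 − 20) − 0 = 0, and there is no ∂_3, so H_2 ≅ 0.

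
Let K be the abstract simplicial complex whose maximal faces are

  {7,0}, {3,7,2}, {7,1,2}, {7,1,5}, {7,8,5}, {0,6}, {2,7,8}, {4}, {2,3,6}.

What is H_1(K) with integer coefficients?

H_1 = Z.

Take the total order 0 < 1 < 2 < 3 < 4 < 5 < 6 < 7 < 8 on the vertex set. Then K (dimension 2) consists of the simplices:

  0-simplices (9): [0], [1], [2], [3], [4], [5], [6], [7], [8]
  1-simplices (14): [0,6], [0,7], [1,2], [1,5], [1,7], [2,3], [2,6], [2,7], [2,8], [3,6], [3,7], [5,7], [5,8], [7,8]
  2-simplices (6): [1,2,7], [1,5,7], [2,3,6], [2,3,7], [2,7,8], [5,7,8]

so the chain groups are C_0 ≅ Z^9, C_1 ≅ Z^14, C_2 ≅ Z^6.

Boundary ∂_1: C_1 → C_0 is given by ∂[p,q] = [q] − [p]. For instance
  ∂[2,8] = [8] − [2].
As a 9×14 matrix over Z this has rank 7, with invariant factors (1,1,1,1,1,1,1).

∂_2: C_2 → C_1 sends each 2-simplex [p,q,r] to [q,r] − [p,r] + [p,q]. For instance
  ∂[2,7,8] = [7,8] − [2,8] + [2,7],
  ∂[2,3,7] = [3,7] − [2,7] + [2,3].
The 14×6 boundary matrix has rank 6 and Smith normal form diag(1,1,1,1,1,1).

Reading off H_k = ker ∂_k / im ∂_{k+1}:

  H_1: rank ker ∂_1 − rank ∂_2 = (14 − 7) − 6 = 1, and the invariant factors of ∂_2 are all 1, so H_1 = Z.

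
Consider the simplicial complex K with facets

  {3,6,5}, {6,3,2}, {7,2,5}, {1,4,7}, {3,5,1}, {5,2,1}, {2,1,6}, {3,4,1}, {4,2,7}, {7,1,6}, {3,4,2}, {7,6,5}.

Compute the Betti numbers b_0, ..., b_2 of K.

Fix the vertex order 1 < 2 < 3 < 4 < 5 < 6 < 7 and write every simplex with vertices in increasing order. Then dim K = 2 and the simplices of K are:

  0-simplices (7): [1], [2], [3], [4], [5], [6], [7]
  1-simplices (18): [1,2], [1,3], [1,4], [1,5], [1,6], [1,7], [2,3], [2,4], [2,5], [2,6], [2,7], [3,4], [3,5], [3,6], [4,7], [5,6], [5,7], [6,7]
  2-simplices (12): [1,2,5], [1,2,6], [1,3,4], [1,3,5], [1,4,7], [1,6,7], [2,3,4], [2,3,6], [2,4,7], [2,5,7], [3,5,6], [5,6,7]

giving chain groups C_0 ≅ Z^7, C_1 ≅ Z^18, C_2 ≅ Z^12.

∂_1: C_1 → C_0 maps an edge to its endpoints' difference, ∂[p,q] = q − p. For instance
  ∂[1,4] = [4] − [1].
The resulting 7×18 matrix has rank 6, and its Smith normal form has invariant factors (1,1,1,1,1,1).

The boundary map ∂_2: C_2 → C_1 acts by ∂[p,q,r] = [q,r] − [p,r] + [p,q]. For instance
  ∂[1,3,4] = [3,4] − [1,4] + [1,3],
  ∂[2,3,6] = [3,6] − [2,6] + [2,3].
The 18×12 boundary matrix has rank 12 and Smith normal form diag(1,1,1,1,1,1,1,1,1,1,1,2).

Reading off H_k = ker ∂_k / im ∂_{k+1}:

  H_0: rank C_0 − rank ∂_1 = 7 − 6 = 1, and the invariant factors of ∂_1 are all 1, so H_0 ≅ Z.
  H_1: rank ker ∂_1 − rank ∂_2 = (18 − 6) − 12 = 0, and ∂_2 has invariant factor 2 > 1, so H_1 ≅ Z/2.
  H_2: rank ker ∂_2 − rank ∂_3 = (12 − 12) − 0 = 0, and there is no ∂_3, so H_2 ≅ 0.

Hence the Betti numbers are b_0 = 1, b_1 = 0, b_2 = 0.

b_0 = 1, b_1 = 0, b_2 = 0.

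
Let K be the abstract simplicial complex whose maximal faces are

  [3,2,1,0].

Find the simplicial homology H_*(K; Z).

K has 4 vertices, 6 edges, 4 triangles, 1 3-simplex.
rank ∂_0 = 0, rank ∂_1 = 3 ⇒ b_0 = 4 − 0 − 3 = 1; all invariant factors of ∂_1 are 1 so no torsion. So H_0 = Z.
rank ∂_1 = 3, rank ∂_2 = 3 ⇒ b_1 = 6 − 3 − 3 = 0; all invariant factors of ∂_2 are 1 so no torsion. So H_1 = 0.
rank ∂_2 = 3, rank ∂_3 = 1 ⇒ b_2 = 4 − 3 − 1 = 0; all invariant factors of ∂_3 are 1 so no torsion. So H_2 = 0.
rank ∂_3 = 1, rank ∂_4 = 0 ⇒ b_3 = 1 − 1 − 0 = 0. So H_3 = 0.

H_0 = Z,  H_1 = 0,  H_2 = 0,  H_3 = 0.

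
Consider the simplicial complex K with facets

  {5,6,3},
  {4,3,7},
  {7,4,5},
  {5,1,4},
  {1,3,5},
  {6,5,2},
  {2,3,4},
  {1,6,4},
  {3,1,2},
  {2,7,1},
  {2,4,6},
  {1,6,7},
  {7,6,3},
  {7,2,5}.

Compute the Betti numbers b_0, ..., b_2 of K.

b_0 = 1, b_1 = 2, b_2 = 1.

Take the total order 1 < 2 < 3 < 4 < 5 < 6 < 7 on the vertex set. Then K (dimension 2) consists of the simplices:

  0-simplices (7): [1], [2], [3], [4], [5], [6], [7]
  1-simplices (21): [1,2], [1,3], [1,4], [1,5], [1,6], [1,7], [2,3], [2,4], [2,5], [2,6], [2,7], [3,4], [3,5], [3,6], [3,7], [4,5], [4,6], [4,7], [5,6], [5,7], [6,7]
  2-simplices (14): [1,2,3], [1,2,7], [1,3,5], [1,4,5], [1,4,6], [1,6,7], [2,3,4], [2,4,6], [2,5,6], [2,5,7], [3,4,7], [3,5,6], [3,6,7], [4,5,7]

giving chain groups C_0 ≅ Z^7, C_1 ≅ Z^21, C_2 ≅ Z^14.

The boundary map ∂_1: C_1 → C_0 is given by ∂[p,q] = [q] − [p]. For instance
  ∂[2,4] = [4] − [2].
The resulting 7×21 matrix has rank 6, and its Smith normal form has invariant factors (1,1,1,1,1,1).

∂_2: C_2 → C_1 acts by ∂[p,q,r] = [q,r] − [p,r] + [p,q]. For instance
  ∂[1,3,5] = [3,5] − [1,5] + [1,3],
  ∂[1,4,5] = [4,5] − [1,5] + [1,4].
The 21×14 boundary matrix has rank 13 and Smith normal form diag(1,1,1,1,1,1,1,1,1,1,1,1,1).

From H_k ≅ ker(∂_k) / im(∂_{k+1}) we obtain:

  H_0: rank C_0 − rank ∂_1 = 7 − 6 = 1, and the invariant factors of ∂_1 are all 1, so H_0 = Z.
  H_1: rank ker ∂_1 − rank ∂_2 = (21 − 6) − 13 = 2, and the invariant factors of ∂_2 are all 1, so H_1 = Z^2.
  H_2: rank ker ∂_2 − rank ∂_3 = (14 − 13) − 0 = 1, and there is no ∂_3, so H_2 = Z.

As a check, the Euler characteristic is 7 − 21 + 14 = 0, which agrees with 1 − 2 + 1 = 0.

Hence the Betti numbers are b_0 = 1, b_1 = 2, b_2 = 1.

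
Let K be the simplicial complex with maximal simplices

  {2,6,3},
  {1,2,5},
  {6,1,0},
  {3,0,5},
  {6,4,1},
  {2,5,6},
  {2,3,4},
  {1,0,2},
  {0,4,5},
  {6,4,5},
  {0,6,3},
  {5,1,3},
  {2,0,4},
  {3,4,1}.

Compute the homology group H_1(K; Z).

H_1 = Z^2.

Fix the vertex order 0 < 1 < 2 < 3 < 4 < 5 < 6 and write every simplex with vertices in increasing order. Then dim K = 2 and the simplices of K are:

  0-simplices (7): [0], [1], [2], [3], [4], [5], [6]
  1-simplices (21): [0,1], [0,2], [0,3], [0,4], [0,5], [0,6], [1,2], [1,3], [1,4], [1,5], [1,6], [2,3], [2,4], [2,5], [2,6], [3,4], [3,5], [3,6], [4,5], [4,6], [5,6]
  2-simplices (14): [0,1,2], [0,1,6], [0,2,4], [0,3,5], [0,3,6], [0,4,5], [1,2,5], [1,3,4], [1,3,5], [1,4,6], [2,3,4], [2,3,6], [2,5,6], [4,5,6]

giving chain groups C_0 ≅ Z^7, C_1 ≅ Z^21, C_2 ≅ Z^14.

∂_1: C_1 → C_0 maps an edge to its endpoints' difference, ∂[p,q] = q − p. For instance
  ∂[4,5] = [5] − [4].
The 7×21 boundary matrix has rank 6 and Smith normal form diag(1,1,1,1,1,1).

Boundary ∂_2: C_2 → C_1 acts by ∂[p,q,r] = [q,r] − [p,r] + [p,q]. For instance
  ∂[0,3,5] = [3,5] − [0,5] + [0,3],
  ∂[2,5,6] = [5,6] − [2,6] + [2,5].
As a 21×14 matrix over Z this has rank 13, with invariant factors (1,1,1,1,1,1,1,1,1,1,1,1,1).

Now H_k = ker ∂_k / im ∂_{k+1}, so:

  H_1: rank ker ∂_1 − rank ∂_2 = (21 − 6) − 13 = 2, and the invariant factors of ∂_2 are all 1, so H_1 = Z^2.

(K is a triangulation of the torus T^2.)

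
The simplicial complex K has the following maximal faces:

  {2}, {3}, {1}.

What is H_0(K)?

H_0 ≅ Z^3.

We work with the vertex ordering 1 < 2 < 3. The simplices of K, each written with vertices in increasing order, are:

  0-simplices (3): [1], [2], [3]

giving chain groups C_0 ≅ Z^3.

Reading off H_k = ker ∂_k / im ∂_{k+1}:

  H_0: rank C_0 − rank ∂_1 = 3 − 0 = 3, and there is no ∂_1, so H_0 ≅ Z^3.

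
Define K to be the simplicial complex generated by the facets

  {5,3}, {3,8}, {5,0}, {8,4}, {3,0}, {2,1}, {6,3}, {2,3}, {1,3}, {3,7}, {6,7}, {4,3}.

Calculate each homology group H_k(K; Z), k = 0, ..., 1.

H_0 = Z,  H_1 = Z^4.

We work with the vertex ordering 0 < 1 < 2 < 3 < 4 < 5 < 6 < 7 < 8. The simplices of K, each written with vertices in increasing order, are:

  0-simplices (9): [0], [1], [2], [3], [4], [5], [6], [7], [8]
  1-simplices (12): [0,3], [0,5], [1,2], [1,3], [2,3], [3,4], [3,5], [3,6], [3,7], [3,8], [4,8], [6,7]

giving chain groups C_0 ≅ Z^9, C_1 ≅ Z^12.

The boundary map ∂_1: C_1 → C_0 maps an edge to its endpoints' difference, ∂[p,q] = q − p. For instance
  ∂[6,7] = [7] − [6].
The resulting 9×12 matrix has rank 8, and its Smith normal form has invariant factors (1,1,1,1,1,1,1,1).

From H_k ≅ ker(∂_k) / im(∂_{k+1}) we obtain:

  H_0: rank C_0 − rank ∂_1 = 9 − 8 = 1, and the invariant factors of ∂_1 are all 1, so H_0 ≅ Z.
  H_1: rank ker ∂_1 − rank ∂_2 = (12 − 8) − 0 = 4, and there is no ∂_2, so H_1 ≅ Z^4.

As a check, the Euler characteristic is 9 − 12 = -3, which agrees with 1 − 4 = -3.
(K is a triangulation of a wedge of 4 circles.)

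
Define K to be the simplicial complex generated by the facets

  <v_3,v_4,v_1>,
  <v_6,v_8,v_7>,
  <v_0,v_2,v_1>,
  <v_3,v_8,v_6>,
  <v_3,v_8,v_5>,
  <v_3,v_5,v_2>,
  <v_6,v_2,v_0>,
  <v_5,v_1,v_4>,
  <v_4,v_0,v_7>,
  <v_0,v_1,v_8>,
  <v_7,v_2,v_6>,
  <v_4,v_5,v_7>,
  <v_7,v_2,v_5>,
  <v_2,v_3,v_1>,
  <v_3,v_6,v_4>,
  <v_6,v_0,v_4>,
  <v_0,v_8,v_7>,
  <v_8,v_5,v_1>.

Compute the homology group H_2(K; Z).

Order the vertices as v_0 < v_1 < v_2 < v_3 < v_4 < v_5 < v_6 < v_7 < v_8. Listing each simplex with vertices in this order, K has dimension 2 with simplices:

  0-simplices (9): [v_0], [v_1], [v_2], [v_3], [v_4], [v_5], [v_6], [v_7], [v_8]
  1-simplices (27): (27 of them)
  2-simplices (18): (18 of them)

so the chain groups are C_0 ≅ Z^9, C_1 ≅ Z^27, C_2 ≅ Z^18.

Boundary ∂_1: C_1 → C_0 sends each edge [p,q] (with p < q) to q − p.
The 9×27 boundary matrix has rank 8 and Smith normal form diag(1,1,1,1,1,1,1,1).

The boundary map ∂_2: C_2 → C_1 acts by ∂[p,q,r] = [q,r] − [p,r] + [p,q]. For instance
  ∂[v_3,v_5,v_8] = [v_5,v_8] − [v_3,v_8] + [v_3,v_5],
  ∂[v_3,v_6,v_8] = [v_6,v_8] − [v_3,v_8] + [v_3,v_6].
This gives a 27×18 integer matrix of rank 18; reducing to Smith normal form yields diagonal entries (1,1,1,1,1,1,1,1,1,1,1,1,1,1,1,1,1,2).

Reading off H_k = ker ∂_k / im ∂_{k+1}:

  H_2: rank ker ∂_2 − rank ∂_3 = (18 − 18) − 0 = 0, and there is no ∂_3, so H_2 = 0.

H_2 = 0.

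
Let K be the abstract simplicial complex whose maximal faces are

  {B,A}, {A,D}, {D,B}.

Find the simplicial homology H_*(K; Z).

H_0 ≅ Z,  H_1 ≅ Z.

Order the vertices as A < B < D. Listing each simplex with vertices in this order, K has dimension 1 with simplices:

  0-simplices (3): A, B, D
  1-simplices (3): AB, AD, BD

Hence C_0 ≅ Z^3, C_1 ≅ Z^3.

∂_1: C_1 → C_0 sends each edge [p,q] (with p < q) to q − p. For instance
  ∂BD = D − B.
The 3×3 boundary matrix has rank 2 and Smith normal form diag(1,1).

From H_k ≅ ker(∂_k) / im(∂_{k+1}) we obtain:

  H_0: rank C_0 − rank ∂_1 = 3 − 2 = 1, and the invariant factors of ∂_1 are all 1, so H_0 = Z.
  H_1: rank ker ∂_1 − rank ∂_2 = (3 − 2) − 0 = 1, and there is no ∂_2, so H_1 = Z.

(K is a triangulation of the circle S^1.)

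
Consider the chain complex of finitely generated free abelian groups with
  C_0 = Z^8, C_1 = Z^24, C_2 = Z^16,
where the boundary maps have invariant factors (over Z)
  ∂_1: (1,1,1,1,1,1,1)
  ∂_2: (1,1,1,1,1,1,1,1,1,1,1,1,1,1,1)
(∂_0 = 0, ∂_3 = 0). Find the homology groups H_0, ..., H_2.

H_0: b_0 = 8 − 0 − 7 = 1; torsion from ∂_1 factors > 1: none. So H_0 = Z.
H_1: b_1 = 24 − 7 − 15 = 2; torsion from ∂_2 factors > 1: none. So H_1 = Z^2.
H_2: b_2 = 16 − 15 − 0 = 1; torsion from ∂_3 factors > 1: none. So H_2 = Z.

H_0 = Z,  H_1 = Z^2,  H_2 = Z.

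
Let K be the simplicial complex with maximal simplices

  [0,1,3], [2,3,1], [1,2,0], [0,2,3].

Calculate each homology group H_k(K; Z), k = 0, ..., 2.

H_0 ≅ Z,  H_1 = 0,  H_2 ≅ Z.

Take the total order 0 < 1 < 2 < 3 on the vertex set. Then K (dimension 2) consists of the simplices:

  0-simplices (4): [0], [1], [2], [3]
  1-simplices (6): [0,1], [0,2], [0,3], [1,2], [1,3], [2,3]
  2-simplices (4): [0,1,2], [0,1,3], [0,2,3], [1,2,3]

giving chain groups C_0 ≅ Z^4, C_1 ≅ Z^6, C_2 ≅ Z^4.

The boundary map ∂_1: C_1 → C_0 maps an edge to its endpoints' difference, ∂[p,q] = q − p. For instance
  ∂[0,2] = [2] − [0].
The resulting 4×6 matrix has rank 3, and its Smith normal form has invariant factors (1,1,1).

The boundary map ∂_2: C_2 → C_1 acts by ∂[p,q,r] = [q,r] − [p,r] + [p,q]. For instance
  ∂[0,1,2] = [1,2] − [0,2] + [0,1],
  ∂[1,2,3] = [2,3] − [1,3] + [1,2].
As a 6×4 matrix over Z this has rank 3, with invariant factors (1,1,1).

Now H_k = ker ∂_k / im ∂_{k+1}, so:

  H_0: rank C_0 − rank ∂_1 = 4 − 3 = 1, and the invariant factors of ∂_1 are all 1, so H_0 = Z.
  H_1: rank ker ∂_1 − rank ∂_2 = (6 − 3) − 3 = 0, and the invariant factors of ∂_2 are all 1, so H_1 = 0.
  H_2: rank ker ∂_2 − rank ∂_3 = (4 − 3) − 0 = 1, and there is no ∂_3, so H_2 = Z.

(K is a triangulation of the 2-sphere S^2.)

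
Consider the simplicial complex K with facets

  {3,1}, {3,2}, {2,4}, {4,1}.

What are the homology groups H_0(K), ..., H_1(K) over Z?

We work with the vertex ordering 1 < 2 < 3 < 4. The simplices of K, each written with vertices in increasing order, are:

  0-simplices (4): [1], [2], [3], [4]
  1-simplices (4): [1,3], [1,4], [2,3], [2,4]

giving chain groups C_0 ≅ Z^4, C_1 ≅ Z^4.

Boundary ∂_1: C_1 → C_0 maps an edge to its endpoints' difference, ∂[p,q] = q − p. For instance
  ∂[2,4] = [4] − [2].
The resulting 4×4 matrix has rank 3, and its Smith normal form has invariant factors (1,1,1).

Now H_k = ker ∂_k / im ∂_{k+1}, so:

  H_0: rank C_0 − rank ∂_1 = 4 − 3 = 1, and the invariant factors of ∂_1 are all 1, so H_0 = Z.
  H_1: rank ker ∂_1 − rank ∂_2 = (4 − 3) − 0 = 1, and there is no ∂_2, so H_1 = Z.

As a check, the Euler characteristic is 4 − 4 = 0, which agrees with 1 − 1 = 0.

H_0 = Z,  H_1 = Z.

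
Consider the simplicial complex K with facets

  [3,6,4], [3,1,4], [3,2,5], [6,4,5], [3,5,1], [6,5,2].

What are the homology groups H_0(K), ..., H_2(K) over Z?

H_0 = Z,  H_1 = Z,  H_2 = 0.

We work with the vertex ordering 1 < 2 < 3 < 4 < 5 < 6. The simplices of K, each written with vertices in increasing order, are:

  0-simplices (6): [1], [2], [3], [4], [5], [6]
  1-simplices (12): [1,3], [1,4], [1,5], [2,3], [2,5], [2,6], [3,4], [3,5], [3,6], [4,5], [4,6], [5,6]
  2-simplices (6): [1,3,4], [1,3,5], [2,3,5], [2,5,6], [3,4,6], [4,5,6]

giving chain groups C_0 ≅ Z^6, C_1 ≅ Z^12, C_2 ≅ Z^6.

Boundary ∂_1: C_1 → C_0 is given by ∂[p,q] = [q] − [p].
The resulting 6×12 matrix has rank 5, and its Smith normal form has invariant factors (1,1,1,1,1).

Boundary ∂_2: C_2 → C_1 sends each 2-simplex [p,q,r] to [q,r] − [p,r] + [p,q]. For instance
  ∂[1,3,4] = [3,4] − [1,4] + [1,3],
  ∂[4,5,6] = [5,6] − [4,6] + [4,5].
The resulting 12×6 matrix has rank 6, and its Smith normal form has invariant factors (1,1,1,1,1,1).

Reading off H_k = ker ∂_k / im ∂_{k+1}:

  H_0: rank C_0 − rank ∂_1 = 6 − 5 = 1, and the invariant factors of ∂_1 are all 1, so H_0 ≅ Z.
  H_1: rank ker ∂_1 − rank ∂_2 = (12 − 5) − 6 = 1, and the invariant factors of ∂_2 are all 1, so H_1 ≅ Z.
  H_2: rank ker ∂_2 − rank ∂_3 = (6 − 6) − 0 = 0, and there is no ∂_3, so H_2 ≅ 0.

As a check, the Euler characteristic is 6 − 12 + 6 = 0, which agrees with 1 − 1 + 0 = 0.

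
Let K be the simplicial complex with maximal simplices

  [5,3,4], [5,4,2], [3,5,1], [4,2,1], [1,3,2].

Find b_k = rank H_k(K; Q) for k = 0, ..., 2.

b_0 = 1, b_1 = 1, b_2 = 0.

We work with the vertex ordering 1 < 2 < 3 < 4 < 5. The simplices of K, each written with vertices in increasing order, are:

  0-simplices (5): [1], [2], [3], [4], [5]
  1-simplices (10): [1,2], [1,3], [1,4], [1,5], [2,3], [2,4], [2,5], [3,4], [3,5], [4,5]
  2-simplices (5): [1,2,3], [1,2,4], [1,3,5], [2,4,5], [3,4,5]

Hence C_0 ≅ Z^5, C_1 ≅ Z^10, C_2 ≅ Z^5.

The boundary map ∂_1: C_1 → C_0 maps an edge to its endpoints' difference, ∂[p,q] = q − p. For instance
  ∂[2,4] = [4] − [2].
This gives a 5×10 integer matrix of rank 4; reducing to Smith normal form yields diagonal entries (1,1,1,1).

∂_2: C_2 → C_1 acts by ∂[p,q,r] = [q,r] − [p,r] + [p,q]. For instance
  ∂[2,4,5] = [4,5] − [2,5] + [2,4],
  ∂[1,2,3] = [2,3] − [1,3] + [1,2].
The resulting 10×5 matrix has rank 5, and its Smith normal form has invariant factors (1,1,1,1,1).

Now H_k = ker ∂_k / im ∂_{k+1}, so:

  H_0: rank C_0 − rank ∂_1 = 5 − 4 = 1, and the invariant factors of ∂_1 are all 1, so H_0 ≅ Z.
  H_1: rank ker ∂_1 − rank ∂_2 = (10 − 4) − 5 = 1, and the invariant factors of ∂_2 are all 1, so H_1 ≅ Z.
  H_2: rank ker ∂_2 − rank ∂_3 = (5 − 5) − 0 = 0, and there is no ∂_3, so H_2 ≅ 0.

As a check, the Euler characteristic is 5 − 10 + 5 = 0, which agrees with 1 − 1 + 0 = 0.

Hence the Betti numbers are b_0 = 1, b_1 = 1, b_2 = 0.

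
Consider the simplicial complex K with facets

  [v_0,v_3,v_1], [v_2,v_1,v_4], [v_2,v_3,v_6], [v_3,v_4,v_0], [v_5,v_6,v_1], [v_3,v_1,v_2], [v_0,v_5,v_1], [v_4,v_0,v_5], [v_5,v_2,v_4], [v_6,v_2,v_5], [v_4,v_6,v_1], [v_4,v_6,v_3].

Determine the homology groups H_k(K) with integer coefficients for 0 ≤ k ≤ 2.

Order the vertices as v_0 < v_1 < v_2 < v_3 < v_4 < v_5 < v_6. Listing each simplex with vertices in this order, K has dimension 2 with simplices:

  0-simplices (7): [v_0], [v_1], [v_2], [v_3], [v_4], [v_5], [v_6]
  1-simplices (18): (18 of them)
  2-simplices (12): (12 of them)

so the chain groups are C_0 ≅ Z^7, C_1 ≅ Z^18, C_2 ≅ Z^12.

Boundary ∂_1: C_1 → C_0 sends each edge [p,q] (with p < q) to q − p.
This gives a 7×18 integer matrix of rank 6; reducing to Smith normal form yields diagonal entries (1,1,1,1,1,1).

Boundary ∂_2: C_2 → C_1 maps a triangle to the signed sum of its edges. For instance
  ∂[v_1,v_2,v_4] = [v_2,v_4] − [v_1,v_4] + [v_1,v_2],
  ∂[v_1,v_5,v_6] = [v_5,v_6] − [v_1,v_6] + [v_1,v_5].
The 18×12 boundary matrix has rank 12 and Smith normal form diag(1,1,1,1,1,1,1,1,1,1,1,2).

Reading off H_k = ker ∂_k / im ∂_{k+1}:

  H_0: rank C_0 − rank ∂_1 = 7 − 6 = 1, and the invariant factors of ∂_1 are all 1, so H_0 = Z.
  H_1: rank ker ∂_1 − rank ∂_2 = (18 − 6) − 12 = 0, and ∂_2 has invariant factor 2 > 1, so H_1 = Z/2Z.
  H_2: rank ker ∂_2 − rank ∂_3 = (12 − 12) − 0 = 0, and there is no ∂_3, so H_2 = 0.

As a check, the Euler characteristic is 7 − 18 + 12 = 1, which agrees with 1 − 0 + 0 = 1.

H_0 = Z,  H_1 = Z/2Z,  H_2 = 0.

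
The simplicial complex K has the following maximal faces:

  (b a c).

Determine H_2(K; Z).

Fix the vertex order a < b < c and write every simplex with vertices in increasing order. Then dim K = 2 and the simplices of K are:

  0-simplices (3): a, b, c
  1-simplices (3): ab, ac, bc
  2-simplices (1): abc

so the chain groups are C_0 ≅ Z^3, C_1 ≅ Z^3, C_2 ≅ Z^1.

∂_1: C_1 → C_0 maps an edge to its endpoints' difference, ∂[p,q] = q − p.
The 3×3 boundary matrix has rank 2 and Smith normal form diag(1,1).

∂_2: C_2 → C_1 acts by ∂[p,q,r] = [q,r] − [p,r] + [p,q]. For instance
  ∂abc = bc − ac + ab.
The 3×1 boundary matrix has rank 1 and Smith normal form diag(1).

Reading off H_k = ker ∂_k / im ∂_{k+1}:

  H_2: rank ker ∂_2 − rank ∂_3 = (1 − 1) − 0 = 0, and there is no ∂_3, so H_2 ≅ 0.

H_2 = 0.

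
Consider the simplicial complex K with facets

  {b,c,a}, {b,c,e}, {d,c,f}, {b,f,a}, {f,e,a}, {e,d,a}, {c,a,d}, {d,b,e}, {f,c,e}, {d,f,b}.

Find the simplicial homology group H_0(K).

Fix the vertex order a < b < c < d < e < f and write every simplex with vertices in increasing order. Then dim K = 2 and the simplices of K are:

  0-simplices (6): a, b, c, d, e, f
  1-simplices (15): ab, ac, ad, ae, af, bc, bd, be, bf, cd, ce, cf, de, df, ef
  2-simplices (10): abc, abf, acd, ade, aef, bce, bde, bdf, cdf, cef

giving chain groups C_0 ≅ Z^6, C_1 ≅ Z^15, C_2 ≅ Z^10.

The boundary map ∂_1: C_1 → C_0 is given by ∂[p,q] = [q] − [p]. For instance
  ∂ef = f − e.
The resulting 6×15 matrix has rank 5, and its Smith normal form has invariant factors (1,1,1,1,1).

Boundary ∂_2: C_2 → C_1 acts by ∂[p,q,r] = [q,r] − [p,r] + [p,q]. For instance
  ∂abc = bc − ac + ab,
  ∂cdf = df − cf + cd.
This gives a 15×10 integer matrix of rank 10; reducing to Smith normal form yields diagonal entries (1,1,1,1,1,1,1,1,1,2).

Computing H_k = (kernel of ∂_k) / (image of ∂_{k+1}):

  H_0: rank C_0 − rank ∂_1 = 6 − 5 = 1, and the invariant factors of ∂_1 are all 1, so H_0 ≅ Z.

H_0 ≅ Z.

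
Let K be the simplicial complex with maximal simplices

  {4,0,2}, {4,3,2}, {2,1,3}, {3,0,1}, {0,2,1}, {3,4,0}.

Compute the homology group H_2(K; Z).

Fix the vertex order 0 < 1 < 2 < 3 < 4 and write every simplex with vertices in increasing order. Then dim K = 2 and the simplices of K are:

  0-simplices (5): [0], [1], [2], [3], [4]
  1-simplices (9): [0,1], [0,2], [0,3], [0,4], [1,2], [1,3], [2,3], [2,4], [3,4]
  2-simplices (6): [0,1,2], [0,1,3], [0,2,4], [0,3,4], [1,2,3], [2,3,4]

Hence C_0 ≅ Z^5, C_1 ≅ Z^9, C_2 ≅ Z^6.

The boundary map ∂_1: C_1 → C_0 is given by ∂[p,q] = [q] − [p]. For instance
  ∂[1,2] = [2] − [1].
This gives a 5×9 integer matrix of rank 4; reducing to Smith normal form yields diagonal entries (1,1,1,1).

Boundary ∂_2: C_2 → C_1 sends each 2-simplex [p,q,r] to [q,r] − [p,r] + [p,q]. For instance
  ∂[0,3,4] = [3,4] − [0,4] + [0,3],
  ∂[0,1,3] = [1,3] − [0,3] + [0,1].
The resulting 9×6 matrix has rank 5, and its Smith normal form has invariant factors (1,1,1,1,1).

Reading off H_k = ker ∂_k / im ∂_{k+1}:

  H_2: rank ker ∂_2 − rank ∂_3 = (6 − 5) − 0 = 1, and there is no ∂_3, so H_2 = Z.

H_2 = Z.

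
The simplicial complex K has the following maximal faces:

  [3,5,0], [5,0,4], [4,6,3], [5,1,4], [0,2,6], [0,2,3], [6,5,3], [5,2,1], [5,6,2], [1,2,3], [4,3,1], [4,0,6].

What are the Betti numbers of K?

b_0 = 1, b_1 = 0, b_2 = 0.

Take the total order 0 < 1 < 2 < 3 < 4 < 5 < 6 on the vertex set. Then K (dimension 2) consists of the simplices:

  0-simplices (7): [0], [1], [2], [3], [4], [5], [6]
  1-simplices (18): [0,2], [0,3], [0,4], [0,5], [0,6], [1,2], [1,3], [1,4], [1,5], [2,3], [2,5], [2,6], [3,4], [3,5], [3,6], [4,5], [4,6], [5,6]
  2-simplices (12): [0,2,3], [0,2,6], [0,3,5], [0,4,5], [0,4,6], [1,2,3], [1,2,5], [1,3,4], [1,4,5], [2,5,6], [3,4,6], [3,5,6]

giving chain groups C_0 ≅ Z^7, C_1 ≅ Z^18, C_2 ≅ Z^12.

The boundary map ∂_1: C_1 → C_0 is given by ∂[p,q] = [q] − [p].
The resulting 7×18 matrix has rank 6, and its Smith normal form has invariant factors (1,1,1,1,1,1).

The boundary map ∂_2: C_2 → C_1 sends each 2-simplex [p,q,r] to [q,r] − [p,r] + [p,q]. For instance
  ∂[2,5,6] = [5,6] − [2,6] + [2,5],
  ∂[0,4,6] = [4,6] − [0,6] + [0,4].
As a 18×12 matrix over Z this has rank 12, with invariant factors (1,1,1,1,1,1,1,1,1,1,1,2).

Now H_k = ker ∂_k / im ∂_{k+1}, so:

  H_0: rank C_0 − rank ∂_1 = 7 − 6 = 1, and the invariant factors of ∂_1 are all 1, so H_0 = Z.
  H_1: rank ker ∂_1 − rank ∂_2 = (18 − 6) − 12 = 0, and ∂_2 has invariant factor 2 > 1, so H_1 = Z/2.
  H_2: rank ker ∂_2 − rank ∂_3 = (12 − 12) − 0 = 0, and there is no ∂_3, so H_2 = 0.

As a check, the Euler characteristic is 7 − 18 + 12 = 1, which agrees with 1 − 0 + 0 = 1.

Hence the Betti numbers are b_0 = 1, b_1 = 0, b_2 = 0.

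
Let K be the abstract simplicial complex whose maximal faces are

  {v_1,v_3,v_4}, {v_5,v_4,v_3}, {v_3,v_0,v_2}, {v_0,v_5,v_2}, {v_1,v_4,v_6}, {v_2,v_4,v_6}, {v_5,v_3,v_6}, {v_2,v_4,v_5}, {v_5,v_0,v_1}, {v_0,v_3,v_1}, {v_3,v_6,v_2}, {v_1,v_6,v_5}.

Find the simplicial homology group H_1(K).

H_1 ≅ Z/2.

Take the total order v_0 < v_1 < v_2 < v_3 < v_4 < v_5 < v_6 on the vertex set. Then K (dimension 2) consists of the simplices:

  0-simplices (7): [v_0], [v_1], [v_2], [v_3], [v_4], [v_5], [v_6]
  1-simplices (18): (18 of them)
  2-simplices (12): (12 of them)

so the chain groups are C_0 ≅ Z^7, C_1 ≅ Z^18, C_2 ≅ Z^12.

∂_1: C_1 → C_0 is given by ∂[p,q] = [q] − [p].
This gives a 7×18 integer matrix of rank 6; reducing to Smith normal form yields diagonal entries (1,1,1,1,1,1).

Boundary ∂_2: C_2 → C_1 acts by ∂[p,q,r] = [q,r] − [p,r] + [p,q]. For instance
  ∂[v_3,v_5,v_6] = [v_5,v_6] − [v_3,v_6] + [v_3,v_5],
  ∂[v_2,v_3,v_6] = [v_3,v_6] − [v_2,v_6] + [v_2,v_3].
As a 18×12 matrix over Z this has rank 12, with invariant factors (1,1,1,1,1,1,1,1,1,1,1,2).

Computing H_k = (kernel of ∂_k) / (image of ∂_{k+1}):

  H_1: rank ker ∂_1 − rank ∂_2 = (18 − 6) − 12 = 0, and ∂_2 has invariant factor 2 > 1, so H_1 = Z/2.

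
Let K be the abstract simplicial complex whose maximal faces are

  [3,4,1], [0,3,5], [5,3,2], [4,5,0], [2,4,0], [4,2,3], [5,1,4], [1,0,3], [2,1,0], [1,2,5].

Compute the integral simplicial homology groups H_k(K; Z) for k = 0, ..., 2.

H_0 ≅ Z,  H_1 ≅ Z/2,  H_2 = 0.

We work with the vertex ordering 0 < 1 < 2 < 3 < 4 < 5. The simplices of K, each written with vertices in increasing order, are:

  0-simplices (6): [0], [1], [2], [3], [4], [5]
  1-simplices (15): [0,1], [0,2], [0,3], [0,4], [0,5], [1,2], [1,3], [1,4], [1,5], [2,3], [2,4], [2,5], [3,4], [3,5], [4,5]
  2-simplices (10): [0,1,2], [0,1,3], [0,2,4], [0,3,5], [0,4,5], [1,2,5], [1,3,4], [1,4,5], [2,3,4], [2,3,5]

Hence C_0 ≅ Z^6, C_1 ≅ Z^15, C_2 ≅ Z^10.

∂_1: C_1 → C_0 maps an edge to its endpoints' difference, ∂[p,q] = q − p. For instance
  ∂[2,4] = [4] − [2].
As a 6×15 matrix over Z this has rank 5, with invariant factors (1,1,1,1,1).

Boundary ∂_2: C_2 → C_1 sends each 2-simplex [p,q,r] to [q,r] − [p,r] + [p,q]. For instance
  ∂[2,3,4] = [3,4] − [2,4] + [2,3],
  ∂[2,3,5] = [3,5] − [2,5] + [2,3].
This gives a 15×10 integer matrix of rank 10; reducing to Smith normal form yields diagonal entries (1,1,1,1,1,1,1,1,1,2).

Computing H_k = (kernel of ∂_k) / (image of ∂_{k+1}):

  H_0: rank C_0 − rank ∂_1 = 6 − 5 = 1, and the invariant factors of ∂_1 are all 1, so H_0 ≅ Z.
  H_1: rank ker ∂_1 − rank ∂_2 = (15 − 5) − 10 = 0, and ∂_2 has invariant factor 2 > 1, so H_1 ≅ Z/2.
  H_2: rank ker ∂_2 − rank ∂_3 = (10 − 10) − 0 = 0, and there is no ∂_3, so H_2 ≅ 0.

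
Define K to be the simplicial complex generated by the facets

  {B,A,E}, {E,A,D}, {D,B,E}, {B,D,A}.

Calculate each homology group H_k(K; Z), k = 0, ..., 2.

H_0 = Z,  H_1 = 0,  H_2 = Z.

Fix the vertex order A < B < D < E and write every simplex with vertices in increasing order. Then dim K = 2 and the simplices of K are:

  0-simplices (4): A, B, D, E
  1-simplices (6): AB, AD, AE, BD, BE, DE
  2-simplices (4): ABD, ABE, ADE, BDE

giving chain groups C_0 ≅ Z^4, C_1 ≅ Z^6, C_2 ≅ Z^4.

∂_1: C_1 → C_0 sends each edge [p,q] (with p < q) to q − p. For instance
  ∂AE = E − A.
The resulting 4×6 matrix has rank 3, and its Smith normal form has invariant factors (1,1,1).

∂_2: C_2 → C_1 maps a triangle to the signed sum of its edges. For instance
  ∂BDE = DE − BE + BD,
  ∂ABE = BE − AE + AB.
The resulting 6×4 matrix has rank 3, and its Smith normal form has invariant factors (1,1,1).

Now H_k = ker ∂_k / im ∂_{k+1}, so:

  H_0: rank C_0 − rank ∂_1 = 4 − 3 = 1, and the invariant factors of ∂_1 are all 1, so H_0 ≅ Z.
  H_1: rank ker ∂_1 − rank ∂_2 = (6 − 3) − 3 = 0, and the invariant factors of ∂_2 are all 1, so H_1 ≅ 0.
  H_2: rank ker ∂_2 − rank ∂_3 = (4 − 3) − 0 = 1, and there is no ∂_3, so H_2 ≅ Z.

As a check, the Euler characteristic is 4 − 6 + 4 = 2, which agrees with 1 − 0 + 1 = 2.
(K is a triangulation of the 2-sphere S^2.)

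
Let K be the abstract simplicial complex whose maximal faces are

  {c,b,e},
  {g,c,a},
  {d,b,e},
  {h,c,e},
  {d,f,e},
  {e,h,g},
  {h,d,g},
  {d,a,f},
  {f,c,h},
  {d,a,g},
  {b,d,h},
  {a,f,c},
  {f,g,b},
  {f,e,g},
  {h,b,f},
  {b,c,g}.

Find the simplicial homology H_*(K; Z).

H_0 = Z,  H_1 = Z^2,  H_2 = Z.

We work with the vertex ordering a < b < c < d < e < f < g < h. The simplices of K, each written with vertices in increasing order, are:

  0-simplices (8): a, b, c, d, e, f, g, h
  1-simplices (24): ac, ad, af, ag, bc, bd, be, bf, bg, bh, ce, cf, cg, ch, de, df, dg, dh, ef, eg, eh, fg, fh, gh
  2-simplices (16): acf, acg, adf, adg, bce, bcg, bde, bdh, bfg, bfh, ceh, cfh, def, dgh, efg, egh

giving chain groups C_0 ≅ Z^8, C_1 ≅ Z^24, C_2 ≅ Z^16.

The boundary map ∂_1: C_1 → C_0 maps an edge to its endpoints' difference, ∂[p,q] = q − p. For instance
  ∂fh = h − f.
The 8×24 boundary matrix has rank 7 and Smith normal form diag(1,1,1,1,1,1,1).

Boundary ∂_2: C_2 → C_1 acts by ∂[p,q,r] = [q,r] − [p,r] + [p,q]. For instance
  ∂adf = df − af + ad,
  ∂bdh = dh − bh + bd.
This gives a 24×16 integer matrix of rank 15; reducing to Smith normal form yields diagonal entries (1,1,1,1,1,1,1,1,1,1,1,1,1,1,1).

Now H_k = ker ∂_k / im ∂_{k+1}, so:

  H_0: rank C_0 − rank ∂_1 = 8 − 7 = 1, and the invariant factors of ∂_1 are all 1, so H_0 ≅ Z.
  H_1: rank ker ∂_1 − rank ∂_2 = (24 − 7) − 15 = 2, and the invariant factors of ∂_2 are all 1, so H_1 ≅ Z^2.
  H_2: rank ker ∂_2 − rank ∂_3 = (16 − 15) − 0 = 1, and there is no ∂_3, so H_2 ≅ Z.

As a check, the Euler characteristic is 8 − 24 + 16 = 0, which agrees with 1 − 2 + 1 = 0.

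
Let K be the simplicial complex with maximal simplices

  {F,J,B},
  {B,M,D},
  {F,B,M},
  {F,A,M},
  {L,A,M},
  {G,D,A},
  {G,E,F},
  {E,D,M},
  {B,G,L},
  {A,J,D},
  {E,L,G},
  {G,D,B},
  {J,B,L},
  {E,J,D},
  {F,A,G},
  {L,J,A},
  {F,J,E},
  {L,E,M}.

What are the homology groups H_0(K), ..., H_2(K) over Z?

H_0 = Z,  H_1 = Z^2,  H_2 = Z.

We work with the vertex ordering A < B < D < E < F < G < J < L < M. The simplices of K, each written with vertices in increasing order, are:

  0-simplices (9): A, B, D, E, F, G, J, L, M
  1-simplices (27): AD, AF, AG, AJ, AL, AM, BD, BF, BG, BJ, BL, BM, DE, DG, DJ, DM, EF, EG, EJ, EL, EM, FG, FJ, FM, GL, JL, LM
  2-simplices (18): ADG, ADJ, AFG, AFM, AJL, ALM, BDG, BDM, BFJ, BFM, BGL, BJL, DEJ, DEM, EFG, EFJ, EGL, ELM

so the chain groups are C_0 ≅ Z^9, C_1 ≅ Z^27, C_2 ≅ Z^18.

Boundary ∂_1: C_1 → C_0 maps an edge to its endpoints' difference, ∂[p,q] = q − p. For instance
  ∂AD = D − A.
As a 9×27 matrix over Z this has rank 8, with invariant factors (1,1,1,1,1,1,1,1).

The boundary map ∂_2: C_2 → C_1 sends each 2-simplex [p,q,r] to [q,r] − [p,r] + [p,q]. For instance
  ∂AFG = FG − AG + AF,
  ∂AJL = JL − AL + AJ.
As a 27×18 matrix over Z this has rank 17, with invariant factors (1,1,1,1,1,1,1,1,1,1,1,1,1,1,1,1,1).

Reading off H_k = ker ∂_k / im ∂_{k+1}:

  H_0: rank C_0 − rank ∂_1 = 9 − 8 = 1, and the invariant factors of ∂_1 are all 1, so H_0 ≅ Z.
  H_1: rank ker ∂_1 − rank ∂_2 = (27 − 8) − 17 = 2, and the invariant factors of ∂_2 are all 1, so H_1 ≅ Z^2.
  H_2: rank ker ∂_2 − rank ∂_3 = (18 − 17) − 0 = 1, and there is no ∂_3, so H_2 ≅ Z.

As a check, the Euler characteristic is 9 − 27 + 18 = 0, which agrees with 1 − 2 + 1 = 0.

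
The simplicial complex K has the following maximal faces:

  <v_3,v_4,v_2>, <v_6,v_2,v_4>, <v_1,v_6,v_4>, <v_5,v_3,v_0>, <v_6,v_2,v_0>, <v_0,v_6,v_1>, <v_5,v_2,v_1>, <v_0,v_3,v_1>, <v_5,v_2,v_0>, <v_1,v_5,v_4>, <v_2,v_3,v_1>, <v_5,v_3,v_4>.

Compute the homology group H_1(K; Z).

We work with the vertex ordering v_0 < v_1 < v_2 < v_3 < v_4 < v_5 < v_6. The simplices of K, each written with vertices in increasing order, are:

  0-simplices (7): [v_0], [v_1], [v_2], [v_3], [v_4], [v_5], [v_6]
  1-simplices (18): (18 of them)
  2-simplices (12): (12 of them)

so the chain groups are C_0 ≅ Z^7, C_1 ≅ Z^18, C_2 ≅ Z^12.

Boundary ∂_1: C_1 → C_0 sends each edge [p,q] (with p < q) to q − p. For instance
  ∂[v_0,v_6] = [v_6] − [v_0].
This gives a 7×18 integer matrix of rank 6; reducing to Smith normal form yields diagonal entries (1,1,1,1,1,1).

The boundary map ∂_2: C_2 → C_1 maps a triangle to the signed sum of its edges. For instance
  ∂[v_3,v_4,v_5] = [v_4,v_5] − [v_3,v_5] + [v_3,v_4],
  ∂[v_2,v_4,v_6] = [v_4,v_6] − [v_2,v_6] + [v_2,v_4].
The 18×12 boundary matrix has rank 12 and Smith normal form diag(1,1,1,1,1,1,1,1,1,1,1,2).

From H_k ≅ ker(∂_k) / im(∂_{k+1}) we obtain:

  H_1: rank ker ∂_1 − rank ∂_2 = (18 − 6) − 12 = 0, and ∂_2 has invariant factor 2 > 1, so H_1 ≅ Z/2Z.

H_1 = Z/2Z.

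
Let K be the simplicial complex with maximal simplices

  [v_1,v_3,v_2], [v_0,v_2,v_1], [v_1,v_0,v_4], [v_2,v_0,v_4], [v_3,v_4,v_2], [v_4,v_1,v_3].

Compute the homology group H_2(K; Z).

H_2 = Z.

Take the total order v_0 < v_1 < v_2 < v_3 < v_4 on the vertex set. Then K (dimension 2) consists of the simplices:

  0-simplices (5): [v_0], [v_1], [v_2], [v_3], [v_4]
  1-simplices (9): [v_0,v_1], [v_0,v_2], [v_0,v_4], [v_1,v_2], [v_1,v_3], [v_1,v_4], [v_2,v_3], [v_2,v_4], [v_3,v_4]
  2-simplices (6): [v_0,v_1,v_2], [v_0,v_1,v_4], [v_0,v_2,v_4], [v_1,v_2,v_3], [v_1,v_3,v_4], [v_2,v_3,v_4]

giving chain groups C_0 ≅ Z^5, C_1 ≅ Z^9, C_2 ≅ Z^6.

∂_1: C_1 → C_0 sends each edge [p,q] (with p < q) to q − p.
The 5×9 boundary matrix has rank 4 and Smith normal form diag(1,1,1,1).

∂_2: C_2 → C_1 acts by ∂[p,q,r] = [q,r] − [p,r] + [p,q]. For instance
  ∂[v_0,v_2,v_4] = [v_2,v_4] − [v_0,v_4] + [v_0,v_2],
  ∂[v_1,v_2,v_3] = [v_2,v_3] − [v_1,v_3] + [v_1,v_2].
The 9×6 boundary matrix has rank 5 and Smith normal form diag(1,1,1,1,1).

Now H_k = ker ∂_k / im ∂_{k+1}, so:

  H_2: rank ker ∂_2 − rank ∂_3 = (6 − 5) − 0 = 1, and there is no ∂_3, so H_2 ≅ Z.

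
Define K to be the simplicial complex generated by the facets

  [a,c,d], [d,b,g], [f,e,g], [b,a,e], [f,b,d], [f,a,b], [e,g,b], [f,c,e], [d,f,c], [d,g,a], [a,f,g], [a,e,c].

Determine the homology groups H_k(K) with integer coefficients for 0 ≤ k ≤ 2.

Fix the vertex order a < b < c < d < e < f < g and write every simplex with vertices in increasing order. Then dim K = 2 and the simplices of K are:

  0-simplices (7): a, b, c, d, e, f, g
  1-simplices (18): ab, ac, ad, ae, af, ag, bd, be, bf, bg, cd, ce, cf, df, dg, ef, eg, fg
  2-simplices (12): abe, abf, acd, ace, adg, afg, bdf, bdg, beg, cdf, cef, efg

so the chain groups are C_0 ≅ Z^7, C_1 ≅ Z^18, C_2 ≅ Z^12.

Boundary ∂_1: C_1 → C_0 maps an edge to its endpoints' difference, ∂[p,q] = q − p.
The resulting 7×18 matrix has rank 6, and its Smith normal form has invariant factors (1,1,1,1,1,1).

The boundary map ∂_2: C_2 → C_1 acts by ∂[p,q,r] = [q,r] − [p,r] + [p,q]. For instance
  ∂abe = be − ae + ab,
  ∂bdf = df − bf + bd.
As a 18×12 matrix over Z this has rank 12, with invariant factors (1,1,1,1,1,1,1,1,1,1,1,2).

Computing H_k = (kernel of ∂_k) / (image of ∂_{k+1}):

  H_0: rank C_0 − rank ∂_1 = 7 − 6 = 1, and the invariant factors of ∂_1 are all 1, so H_0 ≅ Z.
  H_1: rank ker ∂_1 − rank ∂_2 = (18 − 6) − 12 = 0, and ∂_2 has invariant factor 2 > 1, so H_1 ≅ Z/2Z.
  H_2: rank ker ∂_2 − rank ∂_3 = (12 − 12) − 0 = 0, and there is no ∂_3, so H_2 ≅ 0.

As a check, the Euler characteristic is 7 − 18 + 12 = 1, which agrees with 1 − 0 + 0 = 1.

H_0 ≅ Z,  H_1 ≅ Z/2Z,  H_2 = 0.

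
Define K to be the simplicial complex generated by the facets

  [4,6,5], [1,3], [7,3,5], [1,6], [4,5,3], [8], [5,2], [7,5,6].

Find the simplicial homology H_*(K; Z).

H_0 = Z^2,  H_1 = Z,  H_2 = 0.

We work with the vertex ordering 1 < 2 < 3 < 4 < 5 < 6 < 7 < 8. The simplices of K, each written with vertices in increasing order, are:

  0-simplices (8): [1], [2], [3], [4], [5], [6], [7], [8]
  1-simplices (11): [1,3], [1,6], [2,5], [3,4], [3,5], [3,7], [4,5], [4,6], [5,6], [5,7], [6,7]
  2-simplices (4): [3,4,5], [3,5,7], [4,5,6], [5,6,7]

Hence C_0 ≅ Z^8, C_1 ≅ Z^11, C_2 ≅ Z^4.

∂_1: C_1 → C_0 sends each edge [p,q] (with p < q) to q − p.
The 8×11 boundary matrix has rank 6 and Smith normal form diag(1,1,1,1,1,1).

Boundary ∂_2: C_2 → C_1 maps a triangle to the signed sum of its edges. For instance
  ∂[4,5,6] = [5,6] − [4,6] + [4,5],
  ∂[5,6,7] = [6,7] − [5,7] + [5,6].
The 11×4 boundary matrix has rank 4 and Smith normal form diag(1,1,1,1).

Reading off H_k = ker ∂_k / im ∂_{k+1}:

  H_0: rank C_0 − rank ∂_1 = 8 − 6 = 2, and the invariant factors of ∂_1 are all 1, so H_0 = Z^2.
  H_1: rank ker ∂_1 − rank ∂_2 = (11 − 6) − 4 = 1, and the invariant factors of ∂_2 are all 1, so H_1 = Z.
  H_2: rank ker ∂_2 − rank ∂_3 = (4 − 4) − 0 = 0, and there is no ∂_3, so H_2 = 0.

As a check, the Euler characteristic is 8 − 11 + 4 = 1, which agrees with 2 − 1 + 0 = 1.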